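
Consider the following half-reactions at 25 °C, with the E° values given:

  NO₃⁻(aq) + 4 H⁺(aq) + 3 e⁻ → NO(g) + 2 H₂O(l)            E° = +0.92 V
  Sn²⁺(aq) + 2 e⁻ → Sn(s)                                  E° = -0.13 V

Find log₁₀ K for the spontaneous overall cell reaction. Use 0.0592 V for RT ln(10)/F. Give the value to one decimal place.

Cathode: NO₃⁻/NO; anode: Sn²⁺/Sn. E°cell = +1.05 V, n = 6.
log K = nE°cell / 0.0592 = (6)(+1.05) / 0.0592 = 106.4.

106.4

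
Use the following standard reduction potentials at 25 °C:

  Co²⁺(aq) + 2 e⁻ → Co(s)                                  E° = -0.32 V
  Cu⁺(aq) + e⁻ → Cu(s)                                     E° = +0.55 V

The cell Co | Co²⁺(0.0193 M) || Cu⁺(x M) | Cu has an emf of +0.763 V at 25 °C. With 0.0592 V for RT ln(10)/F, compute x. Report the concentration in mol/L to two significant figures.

Cu⁺/Cu is the cathode, Co²⁺/Co the anode: E°cell = +0.87 V, n = 2.
Overall reaction: 2 Cu⁺(aq) + Co(s) → 2 Cu(s) + Co²⁺(aq); Q = [Co²⁺]^1/[Cu⁺]^2.
From E = E° − (0.0592/n) log Q: log Q = (E° − E)·n/0.0592 = (+0.87 − (+0.763))·2/0.0592 = 3.6149.
So 2·log[Cu⁺] = 1·log(0.0193) − log Q = -1.7144 − (3.6149) = -5.3293; log[Cu⁺] = -5.3293 / 2 = -2.6646; [Cu⁺] = 10^(-2.6646) ≈ 0.0022 M.

0.0022 M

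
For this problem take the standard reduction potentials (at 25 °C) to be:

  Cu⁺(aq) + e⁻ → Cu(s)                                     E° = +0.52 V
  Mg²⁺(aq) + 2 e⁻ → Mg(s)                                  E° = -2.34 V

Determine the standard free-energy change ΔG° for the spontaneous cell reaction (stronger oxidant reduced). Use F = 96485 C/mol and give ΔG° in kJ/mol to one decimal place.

Cu⁺/Cu (E° = +0.52 V) is the cathode; Mg²⁺/Mg (E° = -2.34 V) is the anode, so E°cell = +2.86 V.
Balancing electrons gives n = 2 (lcm of 1 and 2).
ΔG° = −nFE° = −(2)(96485)(+2.86) = -551,894 J = -551.9 kJ/mol.

-551.9 kJ/mol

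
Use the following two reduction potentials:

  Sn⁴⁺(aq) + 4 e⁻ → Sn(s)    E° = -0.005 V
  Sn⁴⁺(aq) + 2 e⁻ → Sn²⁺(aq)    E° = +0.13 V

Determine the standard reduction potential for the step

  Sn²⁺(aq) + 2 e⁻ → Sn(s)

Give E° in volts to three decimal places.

Sequential free energies add, so n₃E°₃ = n₁E°₁ + n₂E°₂.
With n₃ = 4, and the known step contributing 2×(+0.13) V, the unknown satisfies 2·E° = 4×(-0.005) − 2×(+0.13) = -0.280.
E° = -0.280 / 2 = -0.140 V.

-0.140 V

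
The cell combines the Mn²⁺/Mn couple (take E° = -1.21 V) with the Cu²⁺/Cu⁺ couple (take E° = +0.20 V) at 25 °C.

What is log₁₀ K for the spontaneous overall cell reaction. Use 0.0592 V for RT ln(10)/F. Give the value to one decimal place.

Cathode: Cu²⁺/Cu⁺; anode: Mn²⁺/Mn. E°cell = +1.41 V, n = 2.
log K = nE°cell / 0.0592 = (2)(+1.41) / 0.0592 = 47.6.

47.6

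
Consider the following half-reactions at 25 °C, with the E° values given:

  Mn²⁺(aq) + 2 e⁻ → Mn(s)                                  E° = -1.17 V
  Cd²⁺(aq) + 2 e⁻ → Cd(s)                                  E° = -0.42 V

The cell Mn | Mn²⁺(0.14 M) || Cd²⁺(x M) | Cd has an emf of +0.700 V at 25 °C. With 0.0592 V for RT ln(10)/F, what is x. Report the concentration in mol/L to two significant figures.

Cd²⁺/Cd is the cathode, Mn²⁺/Mn the anode: E°cell = +0.75 V, n = 2.
Overall reaction: Cd²⁺(aq) + Mn(s) → Cd(s) + Mn²⁺(aq); Q = [Mn²⁺]^1/[Cd²⁺]^1.
From E = E° − (0.0592/n) log Q: log Q = (E° − E)·n/0.0592 = (+0.75 − (+0.700))·2/0.0592 = 1.6892.
So 1·log[Cd²⁺] = 1·log(0.14) − log Q = -0.8539 − (1.6892) = -2.5431; [Cd²⁺] = 10^(-2.5431) ≈ 0.0029 M.

0.0029 M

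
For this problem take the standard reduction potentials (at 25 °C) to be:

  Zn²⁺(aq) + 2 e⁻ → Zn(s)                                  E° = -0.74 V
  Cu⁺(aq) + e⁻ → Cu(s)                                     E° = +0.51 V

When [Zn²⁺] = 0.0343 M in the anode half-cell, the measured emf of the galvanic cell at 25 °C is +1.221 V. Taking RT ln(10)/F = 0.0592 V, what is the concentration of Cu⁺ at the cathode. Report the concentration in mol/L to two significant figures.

0.060 M

Cu⁺/Cu is the cathode, Zn²⁺/Zn the anode: E°cell = +1.25 V, n = 2.
Overall reaction: 2 Cu⁺(aq) + Zn(s) → 2 Cu(s) + Zn²⁺(aq); Q = [Zn²⁺]^1/[Cu⁺]^2.
From E = E° − (0.0592/n) log Q: log Q = (E° − E)·n/0.0592 = (+1.25 − (+1.221))·2/0.0592 = 0.9797.
So 2·log[Cu⁺] = 1·log(0.0343) − log Q = -1.4647 − (0.9797) = -2.4444; log[Cu⁺] = -2.4444 / 2 = -1.2222; [Cu⁺] = 10^(-1.2222) ≈ 0.060 M.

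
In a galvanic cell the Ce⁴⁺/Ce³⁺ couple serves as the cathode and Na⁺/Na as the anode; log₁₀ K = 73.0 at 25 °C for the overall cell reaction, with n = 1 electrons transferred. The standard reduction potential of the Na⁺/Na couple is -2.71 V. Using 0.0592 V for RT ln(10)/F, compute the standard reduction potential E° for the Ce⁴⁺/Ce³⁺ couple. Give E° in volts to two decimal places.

+1.61 V

E°cell = (0.0592/n)·log K = (0.0592/1)(73.0) = +4.322 V.
Since Ce⁴⁺/Ce³⁺ is the cathode and Na⁺/Na the anode, E°cell = E°(Ce⁴⁺/Ce³⁺) − E°(Na⁺/Na).
So E°(Ce⁴⁺/Ce³⁺) = E°cell + E°(Na⁺/Na) = +4.322 + (-2.71) = +1.61 V.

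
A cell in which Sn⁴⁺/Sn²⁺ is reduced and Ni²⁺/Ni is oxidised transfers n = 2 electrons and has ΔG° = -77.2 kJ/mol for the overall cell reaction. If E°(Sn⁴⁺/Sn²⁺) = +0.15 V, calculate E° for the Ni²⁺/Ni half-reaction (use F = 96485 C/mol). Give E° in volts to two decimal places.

E°cell = −ΔG°/(nF) = −(-77.2×10³)/((2)(96485)) = +0.400 V.
Since Sn⁴⁺/Sn²⁺ is the cathode and Ni²⁺/Ni the anode, E°cell = E°(Sn⁴⁺/Sn²⁺) − E°(Ni²⁺/Ni).
So E°(Ni²⁺/Ni) = E°(Sn⁴⁺/Sn²⁺) − E°cell = (+0.15) − (+0.400) = -0.25 V.

-0.25 V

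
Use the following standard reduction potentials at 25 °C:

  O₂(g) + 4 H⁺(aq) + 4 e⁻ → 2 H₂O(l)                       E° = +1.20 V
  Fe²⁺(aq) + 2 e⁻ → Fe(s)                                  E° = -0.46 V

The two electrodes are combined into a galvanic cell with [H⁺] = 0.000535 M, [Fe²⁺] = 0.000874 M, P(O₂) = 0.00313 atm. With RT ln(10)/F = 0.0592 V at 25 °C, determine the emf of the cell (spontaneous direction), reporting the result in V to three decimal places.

+1.520 V

O₂/H₂O is the cathode (higher E°), Fe²⁺/Fe the anode: E°cell = +1.20 − (-0.46) = +1.66 V, n = 4.
Overall: O₂(g) + 4 H⁺(aq) + 2 Fe(s) → 2 H₂O(l) + 2 Fe²⁺(aq)
Q = [Fe²⁺]^2 / (P(O₂)·[H⁺]^4); log Q = 9.474.
E = E° − (0.0592/n) log Q = +1.66 − (0.0592/4)(9.474) = +1.520 V.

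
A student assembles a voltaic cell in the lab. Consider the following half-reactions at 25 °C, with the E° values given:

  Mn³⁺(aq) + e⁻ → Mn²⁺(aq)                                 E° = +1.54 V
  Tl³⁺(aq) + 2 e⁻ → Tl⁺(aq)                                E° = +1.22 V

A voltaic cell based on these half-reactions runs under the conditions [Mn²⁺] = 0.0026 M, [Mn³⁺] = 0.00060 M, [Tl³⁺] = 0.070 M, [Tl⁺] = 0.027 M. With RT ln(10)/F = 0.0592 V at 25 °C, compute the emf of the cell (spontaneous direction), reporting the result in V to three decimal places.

+0.270 V

Mn³⁺/Mn²⁺ is the cathode (higher E°), Tl³⁺/Tl⁺ the anode: E°cell = +1.54 − (+1.22) = +0.32 V, n = 2.
Overall: 2 Mn³⁺(aq) + Tl⁺(aq) → 2 Mn²⁺(aq) + Tl³⁺(aq)
Q = [Mn²⁺]^2·[Tl³⁺] / ([Mn³⁺]^2·[Tl⁺]); log Q = 1.687.
E = E° − (0.0592/n) log Q = +0.32 − (0.0592/2)(1.687) = +0.270 V.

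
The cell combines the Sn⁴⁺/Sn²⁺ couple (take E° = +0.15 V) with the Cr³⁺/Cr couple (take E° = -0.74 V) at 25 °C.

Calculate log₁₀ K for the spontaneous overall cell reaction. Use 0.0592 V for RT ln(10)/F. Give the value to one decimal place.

Cathode: Sn⁴⁺/Sn²⁺; anode: Cr³⁺/Cr. E°cell = +0.89 V, n = 6.
log K = nE°cell / 0.0592 = (6)(+0.89) / 0.0592 = 90.2.

90.2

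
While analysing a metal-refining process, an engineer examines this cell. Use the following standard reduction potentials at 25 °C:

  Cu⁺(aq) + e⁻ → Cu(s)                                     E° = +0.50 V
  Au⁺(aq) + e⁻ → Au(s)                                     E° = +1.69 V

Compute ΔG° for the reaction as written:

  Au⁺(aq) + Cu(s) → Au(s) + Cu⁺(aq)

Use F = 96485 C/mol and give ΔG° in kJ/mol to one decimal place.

As written, Au⁺/Au is reduced (cathode) and Cu⁺/Cu is oxidised (anode), so E°cell = (+1.69) − (+0.50) = +1.19 V.
Balancing electrons gives n = 1.
ΔG° = −nFE° = −(1)(96485)(+1.19) = -114,817 J = -114.8 kJ/mol.

-114.8 kJ/mol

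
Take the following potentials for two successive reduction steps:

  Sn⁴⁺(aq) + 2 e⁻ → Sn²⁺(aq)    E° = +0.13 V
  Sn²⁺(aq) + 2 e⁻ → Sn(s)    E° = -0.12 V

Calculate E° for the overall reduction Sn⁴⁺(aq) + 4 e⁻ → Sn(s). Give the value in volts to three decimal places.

+0.005 V

Standard free energies of sequential steps add: ΔG°₃ = ΔG°₁ + ΔG°₂, so n₃E°₃ = n₁E°₁ + n₂E°₂.
E°₃ = (2×+0.13 + 2×-0.12) / 4 = (+0.020) / 4 = +0.005 V.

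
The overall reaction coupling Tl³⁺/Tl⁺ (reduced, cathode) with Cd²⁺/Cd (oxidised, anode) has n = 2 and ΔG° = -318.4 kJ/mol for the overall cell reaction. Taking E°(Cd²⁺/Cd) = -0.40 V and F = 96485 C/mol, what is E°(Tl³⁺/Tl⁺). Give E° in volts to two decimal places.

+1.25 V

E°cell = −ΔG°/(nF) = −(-318.4×10³)/((2)(96485)) = +1.650 V.
Since Tl³⁺/Tl⁺ is the cathode and Cd²⁺/Cd the anode, E°cell = E°(Tl³⁺/Tl⁺) − E°(Cd²⁺/Cd).
So E°(Tl³⁺/Tl⁺) = E°cell + E°(Cd²⁺/Cd) = +1.650 + (-0.40) = +1.25 V.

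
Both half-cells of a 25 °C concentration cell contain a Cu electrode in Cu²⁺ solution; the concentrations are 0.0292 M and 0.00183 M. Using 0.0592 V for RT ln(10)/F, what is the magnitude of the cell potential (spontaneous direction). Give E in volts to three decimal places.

+0.036 V

For a concentration cell E°cell = 0. The 0.0292 M side is the cathode (reduction is favoured where [Cu²⁺] is higher).
With n = 2, E = −(0.0592/2) log([Cu²⁺]ₐₙ/[Cu²⁺]꜀ₐₜ) = −(0.0592/2) log(0.00183/0.0292) = −(0.0592/2)(-1.203) = +0.036 V.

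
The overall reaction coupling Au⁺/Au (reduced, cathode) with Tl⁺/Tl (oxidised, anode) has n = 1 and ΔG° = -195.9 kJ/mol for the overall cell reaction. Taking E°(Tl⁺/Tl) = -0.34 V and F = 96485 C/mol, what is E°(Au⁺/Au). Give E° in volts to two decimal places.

+1.69 V

E°cell = −ΔG°/(nF) = −(-195.9×10³)/((1)(96485)) = +2.030 V.
Since Au⁺/Au is the cathode and Tl⁺/Tl the anode, E°cell = E°(Au⁺/Au) − E°(Tl⁺/Tl).
So E°(Au⁺/Au) = E°cell + E°(Tl⁺/Tl) = +2.030 + (-0.34) = +1.69 V.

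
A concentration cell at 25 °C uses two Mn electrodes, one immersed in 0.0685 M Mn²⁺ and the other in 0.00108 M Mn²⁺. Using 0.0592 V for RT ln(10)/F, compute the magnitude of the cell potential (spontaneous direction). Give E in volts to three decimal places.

For a concentration cell E°cell = 0. The 0.0685 M side is the cathode (reduction is favoured where [Mn²⁺] is higher).
With n = 2, E = −(0.0592/2) log([Mn²⁺]ₐₙ/[Mn²⁺]꜀ₐₜ) = −(0.0592/2) log(0.00108/0.0685) = −(0.0592/2)(-1.802) = +0.053 V.

+0.053 V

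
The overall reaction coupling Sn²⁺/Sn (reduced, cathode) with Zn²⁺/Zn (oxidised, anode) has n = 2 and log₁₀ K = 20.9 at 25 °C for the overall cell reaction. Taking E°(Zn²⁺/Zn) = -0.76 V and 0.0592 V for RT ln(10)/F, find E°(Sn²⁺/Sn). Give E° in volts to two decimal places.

-0.14 V

E°cell = (0.0592/n)·log K = (0.0592/2)(20.9) = +0.619 V.
Since Sn²⁺/Sn is the cathode and Zn²⁺/Zn the anode, E°cell = E°(Sn²⁺/Sn) − E°(Zn²⁺/Zn).
So E°(Sn²⁺/Sn) = E°cell + E°(Zn²⁺/Zn) = +0.619 + (-0.76) = -0.14 V.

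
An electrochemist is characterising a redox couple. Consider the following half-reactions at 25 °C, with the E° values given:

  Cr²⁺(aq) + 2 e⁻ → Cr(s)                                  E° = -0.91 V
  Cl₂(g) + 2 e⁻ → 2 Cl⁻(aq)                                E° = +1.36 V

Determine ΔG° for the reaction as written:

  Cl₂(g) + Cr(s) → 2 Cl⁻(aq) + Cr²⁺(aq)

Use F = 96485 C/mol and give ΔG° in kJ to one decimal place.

As written, Cl₂/Cl⁻ is reduced (cathode) and Cr²⁺/Cr is oxidised (anode), so E°cell = (+1.36) − (-0.91) = +2.27 V.
Balancing electrons gives n = 2.
ΔG° = −nFE° = −(2)(96485)(+2.27) = -438,042 J = -438.0 kJ.

-438.0 kJ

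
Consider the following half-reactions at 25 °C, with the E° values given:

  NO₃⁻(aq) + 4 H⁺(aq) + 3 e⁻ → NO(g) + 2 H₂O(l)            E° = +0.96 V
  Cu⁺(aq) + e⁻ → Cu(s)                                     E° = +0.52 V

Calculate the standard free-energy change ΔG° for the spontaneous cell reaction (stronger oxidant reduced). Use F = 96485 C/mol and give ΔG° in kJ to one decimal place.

-127.4 kJ

NO₃⁻/NO (E° = +0.96 V) is the cathode; Cu⁺/Cu (E° = +0.52 V) is the anode, so E°cell = +0.44 V.
Balancing electrons gives n = 3 (lcm of 3 and 1).
ΔG° = −nFE° = −(3)(96485)(+0.44) = -127,360 J = -127.4 kJ.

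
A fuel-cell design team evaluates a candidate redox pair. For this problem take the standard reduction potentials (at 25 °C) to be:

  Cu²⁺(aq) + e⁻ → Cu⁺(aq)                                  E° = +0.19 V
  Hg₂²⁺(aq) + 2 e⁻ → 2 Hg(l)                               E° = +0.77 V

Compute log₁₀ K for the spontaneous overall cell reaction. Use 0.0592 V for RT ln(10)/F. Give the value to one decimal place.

19.6

Cathode: Hg₂²⁺/Hg; anode: Cu²⁺/Cu⁺. E°cell = +0.58 V, n = 2.
log K = nE°cell / 0.0592 = (2)(+0.58) / 0.0592 = 19.6.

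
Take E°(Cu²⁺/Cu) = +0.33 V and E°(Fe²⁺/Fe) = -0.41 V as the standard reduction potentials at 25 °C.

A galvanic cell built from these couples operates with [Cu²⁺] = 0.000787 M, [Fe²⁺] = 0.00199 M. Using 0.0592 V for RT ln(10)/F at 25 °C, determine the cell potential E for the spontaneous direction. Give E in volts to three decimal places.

+0.728 V

Cu²⁺/Cu is the cathode (higher E°), Fe²⁺/Fe the anode: E°cell = +0.33 − (-0.41) = +0.74 V, n = 2.
Overall: Cu²⁺(aq) + Fe(s) → Cu(s) + Fe²⁺(aq)
Q = [Fe²⁺] / ([Cu²⁺]); log Q = 0.403.
E = E° − (0.0592/n) log Q = +0.74 − (0.0592/2)(0.403) = +0.728 V.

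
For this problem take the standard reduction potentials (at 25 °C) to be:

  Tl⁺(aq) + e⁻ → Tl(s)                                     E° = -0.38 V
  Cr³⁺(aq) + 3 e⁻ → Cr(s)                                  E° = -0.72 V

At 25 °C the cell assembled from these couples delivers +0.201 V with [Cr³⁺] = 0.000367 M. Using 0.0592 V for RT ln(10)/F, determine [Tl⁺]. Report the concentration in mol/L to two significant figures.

Tl⁺/Tl is the cathode, Cr³⁺/Cr the anode: E°cell = +0.34 V, n = 3.
Overall reaction: 3 Tl⁺(aq) + Cr(s) → 3 Tl(s) + Cr³⁺(aq); Q = [Cr³⁺]^1/[Tl⁺]^3.
From E = E° − (0.0592/n) log Q: log Q = (E° − E)·n/0.0592 = (+0.34 − (+0.201))·3/0.0592 = 7.0439.
So 3·log[Tl⁺] = 1·log(0.000367) − log Q = -3.4353 − (7.0439) = -10.4792; log[Tl⁺] = -10.4792 / 3 = -3.4931; [Tl⁺] = 10^(-3.4931) ≈ 0.00032 M.

0.00032 M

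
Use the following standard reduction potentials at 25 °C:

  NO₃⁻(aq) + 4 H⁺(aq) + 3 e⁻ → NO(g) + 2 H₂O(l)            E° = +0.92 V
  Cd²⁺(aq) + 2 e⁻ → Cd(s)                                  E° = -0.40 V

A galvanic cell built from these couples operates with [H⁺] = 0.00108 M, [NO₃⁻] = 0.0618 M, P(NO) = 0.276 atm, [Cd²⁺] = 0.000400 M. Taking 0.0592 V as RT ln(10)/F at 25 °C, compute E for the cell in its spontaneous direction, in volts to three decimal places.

+1.174 V

NO₃⁻/NO is the cathode (higher E°), Cd²⁺/Cd the anode: E°cell = +0.92 − (-0.40) = +1.32 V, n = 6.
Overall: 2 NO₃⁻(aq) + 8 H⁺(aq) + 3 Cd(s) → 2 NO(g) + 4 H₂O(l) + 3 Cd²⁺(aq)
Q = P(NO)^2·[Cd²⁺]^3 / ([NO₃⁻]^2·[H⁺]^8); log Q = 14.839.
E = E° − (0.0592/n) log Q = +1.32 − (0.0592/6)(14.839) = +1.174 V.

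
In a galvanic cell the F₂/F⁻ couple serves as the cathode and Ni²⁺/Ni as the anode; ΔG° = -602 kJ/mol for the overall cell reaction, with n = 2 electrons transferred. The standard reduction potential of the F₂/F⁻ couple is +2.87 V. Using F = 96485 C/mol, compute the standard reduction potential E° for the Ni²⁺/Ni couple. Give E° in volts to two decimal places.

-0.25 V

E°cell = −ΔG°/(nF) = −(-602×10³)/((2)(96485)) = +3.120 V.
Since F₂/F⁻ is the cathode and Ni²⁺/Ni the anode, E°cell = E°(F₂/F⁻) − E°(Ni²⁺/Ni).
So E°(Ni²⁺/Ni) = E°(F₂/F⁻) − E°cell = (+2.87) − (+3.120) = -0.25 V.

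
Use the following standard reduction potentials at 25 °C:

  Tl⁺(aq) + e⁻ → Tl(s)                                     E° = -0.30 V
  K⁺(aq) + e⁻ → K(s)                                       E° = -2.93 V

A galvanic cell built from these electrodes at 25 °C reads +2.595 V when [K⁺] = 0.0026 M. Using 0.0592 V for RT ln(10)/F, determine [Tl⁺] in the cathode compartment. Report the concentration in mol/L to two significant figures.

0.00067 M

Tl⁺/Tl is the cathode, K⁺/K the anode: E°cell = +2.63 V, n = 1.
Overall reaction: Tl⁺(aq) + K(s) → Tl(s) + K⁺(aq); Q = [K⁺]^1/[Tl⁺]^1.
From E = E° − (0.0592/n) log Q: log Q = (E° − E)·n/0.0592 = (+2.63 − (+2.595))·1/0.0592 = 0.5912.
So 1·log[Tl⁺] = 1·log(0.0026) − log Q = -2.5850 − (0.5912) = -3.1762; [Tl⁺] = 10^(-3.1762) ≈ 0.00067 M.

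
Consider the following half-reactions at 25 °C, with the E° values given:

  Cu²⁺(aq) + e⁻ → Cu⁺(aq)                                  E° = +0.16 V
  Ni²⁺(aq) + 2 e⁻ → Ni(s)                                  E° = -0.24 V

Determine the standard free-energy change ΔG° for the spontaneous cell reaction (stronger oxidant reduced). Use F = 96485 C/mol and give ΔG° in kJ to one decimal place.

-77.2 kJ

Cu²⁺/Cu⁺ (E° = +0.16 V) is the cathode; Ni²⁺/Ni (E° = -0.24 V) is the anode, so E°cell = +0.40 V.
Balancing electrons gives n = 2 (lcm of 1 and 2).
ΔG° = −nFE° = −(2)(96485)(+0.40) = -77,188 J = -77.2 kJ.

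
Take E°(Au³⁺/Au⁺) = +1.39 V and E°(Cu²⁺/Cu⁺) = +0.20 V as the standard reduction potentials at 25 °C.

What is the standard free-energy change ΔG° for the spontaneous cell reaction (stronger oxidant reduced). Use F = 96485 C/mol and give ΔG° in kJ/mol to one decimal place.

-229.6 kJ/mol

Au³⁺/Au⁺ (E° = +1.39 V) is the cathode; Cu²⁺/Cu⁺ (E° = +0.20 V) is the anode, so E°cell = +1.19 V.
Balancing electrons gives n = 2 (lcm of 2 and 1).
ΔG° = −nFE° = −(2)(96485)(+1.19) = -229,634 J = -229.6 kJ/mol.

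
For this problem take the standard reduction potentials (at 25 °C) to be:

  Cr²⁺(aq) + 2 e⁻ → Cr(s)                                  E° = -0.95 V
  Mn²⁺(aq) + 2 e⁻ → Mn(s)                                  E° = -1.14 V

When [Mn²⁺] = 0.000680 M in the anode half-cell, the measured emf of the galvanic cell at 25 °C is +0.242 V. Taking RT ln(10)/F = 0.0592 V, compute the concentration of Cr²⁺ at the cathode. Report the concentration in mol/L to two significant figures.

0.039 M

Cr²⁺/Cr is the cathode, Mn²⁺/Mn the anode: E°cell = +0.19 V, n = 2.
Overall reaction: Cr²⁺(aq) + Mn(s) → Cr(s) + Mn²⁺(aq); Q = [Mn²⁺]^1/[Cr²⁺]^1.
From E = E° − (0.0592/n) log Q: log Q = (E° − E)·n/0.0592 = (+0.19 − (+0.242))·2/0.0592 = -1.7568.
So 1·log[Cr²⁺] = 1·log(0.00068) − log Q = -3.1675 − (-1.7568) = -1.4107; [Cr²⁺] = 10^(-1.4107) ≈ 0.039 M.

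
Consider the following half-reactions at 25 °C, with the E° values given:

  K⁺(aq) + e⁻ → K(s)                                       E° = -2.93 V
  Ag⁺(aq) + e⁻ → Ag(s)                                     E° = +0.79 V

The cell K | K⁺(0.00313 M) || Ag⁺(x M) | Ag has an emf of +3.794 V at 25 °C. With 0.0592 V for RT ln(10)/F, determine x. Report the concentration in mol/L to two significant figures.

Ag⁺/Ag is the cathode, K⁺/K the anode: E°cell = +3.72 V, n = 1.
Overall reaction: Ag⁺(aq) + K(s) → Ag(s) + K⁺(aq); Q = [K⁺]^1/[Ag⁺]^1.
From E = E° − (0.0592/n) log Q: log Q = (E° − E)·n/0.0592 = (+3.72 − (+3.794))·1/0.0592 = -1.2500.
So 1·log[Ag⁺] = 1·log(0.00313) − log Q = -2.5045 − (-1.2500) = -1.2545; [Ag⁺] = 10^(-1.2545) ≈ 0.056 M.

0.056 M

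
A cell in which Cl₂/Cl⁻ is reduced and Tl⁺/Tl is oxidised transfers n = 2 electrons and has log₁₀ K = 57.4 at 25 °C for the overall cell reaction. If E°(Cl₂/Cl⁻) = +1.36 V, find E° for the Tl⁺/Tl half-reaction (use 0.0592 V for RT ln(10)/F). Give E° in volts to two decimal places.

-0.34 V

E°cell = (0.0592/n)·log K = (0.0592/2)(57.4) = +1.699 V.
Since Cl₂/Cl⁻ is the cathode and Tl⁺/Tl the anode, E°cell = E°(Cl₂/Cl⁻) − E°(Tl⁺/Tl).
So E°(Tl⁺/Tl) = E°(Cl₂/Cl⁻) − E°cell = (+1.36) − (+1.699) = -0.34 V.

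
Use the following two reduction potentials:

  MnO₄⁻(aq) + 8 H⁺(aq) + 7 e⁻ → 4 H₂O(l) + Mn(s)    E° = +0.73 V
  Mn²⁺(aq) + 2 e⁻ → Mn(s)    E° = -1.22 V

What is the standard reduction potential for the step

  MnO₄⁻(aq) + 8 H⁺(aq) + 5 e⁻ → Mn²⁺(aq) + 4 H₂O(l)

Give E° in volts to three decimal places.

+1.510 V

Sequential free energies add, so n₃E°₃ = n₁E°₁ + n₂E°₂.
With n₃ = 7, and the known step contributing 2×(-1.22) V, the unknown satisfies 5·E° = 7×(+0.73) − 2×(-1.22) = +7.550.
E° = +7.550 / 5 = +1.510 V.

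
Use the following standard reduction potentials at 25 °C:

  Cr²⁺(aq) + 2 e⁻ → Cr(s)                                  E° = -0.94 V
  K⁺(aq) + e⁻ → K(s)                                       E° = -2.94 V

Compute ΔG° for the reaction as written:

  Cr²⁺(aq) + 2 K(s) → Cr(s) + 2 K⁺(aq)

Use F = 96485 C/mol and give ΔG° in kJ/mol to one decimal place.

-385.9 kJ/mol

As written, Cr²⁺/Cr is reduced (cathode) and K⁺/K is oxidised (anode), so E°cell = (-0.94) − (-2.94) = +2.00 V.
Balancing electrons gives n = 2.
ΔG° = −nFE° = −(2)(96485)(+2.00) = -385,940 J = -385.9 kJ/mol.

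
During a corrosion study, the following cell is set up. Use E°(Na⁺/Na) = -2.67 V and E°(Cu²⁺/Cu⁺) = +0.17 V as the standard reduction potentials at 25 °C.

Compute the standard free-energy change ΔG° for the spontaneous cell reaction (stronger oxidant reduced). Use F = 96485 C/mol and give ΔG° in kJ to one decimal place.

-274.0 kJ

Cu²⁺/Cu⁺ (E° = +0.17 V) is the cathode; Na⁺/Na (E° = -2.67 V) is the anode, so E°cell = +2.84 V.
Balancing electrons gives n = 1 (lcm of 1 and 1).
ΔG° = −nFE° = −(1)(96485)(+2.84) = -274,017 J = -274.0 kJ.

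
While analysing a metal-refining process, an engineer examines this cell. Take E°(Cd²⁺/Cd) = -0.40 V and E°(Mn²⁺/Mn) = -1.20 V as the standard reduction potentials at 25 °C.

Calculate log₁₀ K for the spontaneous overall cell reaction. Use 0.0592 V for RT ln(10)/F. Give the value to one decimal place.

Cathode: Cd²⁺/Cd; anode: Mn²⁺/Mn. E°cell = +0.80 V, n = 2.
log K = nE°cell / 0.0592 = (2)(+0.80) / 0.0592 = 27.0.

27.0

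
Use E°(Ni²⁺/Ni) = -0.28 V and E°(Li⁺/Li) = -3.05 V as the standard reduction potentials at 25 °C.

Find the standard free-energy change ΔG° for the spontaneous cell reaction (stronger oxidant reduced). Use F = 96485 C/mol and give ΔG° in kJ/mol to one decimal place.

Ni²⁺/Ni (E° = -0.28 V) is the cathode; Li⁺/Li (E° = -3.05 V) is the anode, so E°cell = +2.77 V.
Balancing electrons gives n = 2 (lcm of 2 and 1).
ΔG° = −nFE° = −(2)(96485)(+2.77) = -534,527 J = -534.5 kJ/mol.

-534.5 kJ/mol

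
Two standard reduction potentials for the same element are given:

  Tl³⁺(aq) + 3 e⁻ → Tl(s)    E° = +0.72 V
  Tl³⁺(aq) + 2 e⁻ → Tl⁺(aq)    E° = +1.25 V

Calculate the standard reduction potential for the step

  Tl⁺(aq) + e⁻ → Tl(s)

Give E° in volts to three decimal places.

-0.340 V

Sequential free energies add, so n₃E°₃ = n₁E°₁ + n₂E°₂.
With n₃ = 3, and the known step contributing 2×(+1.25) V, the unknown satisfies 1·E° = 3×(+0.72) − 2×(+1.25) = -0.340.
E° = -0.340 / 1 = -0.340 V.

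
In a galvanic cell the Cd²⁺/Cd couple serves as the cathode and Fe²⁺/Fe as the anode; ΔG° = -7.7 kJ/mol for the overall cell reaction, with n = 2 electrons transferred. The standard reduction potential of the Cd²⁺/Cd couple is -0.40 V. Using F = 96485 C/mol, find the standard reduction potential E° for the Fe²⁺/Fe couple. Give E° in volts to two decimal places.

-0.44 V

E°cell = −ΔG°/(nF) = −(-7.7×10³)/((2)(96485)) = +0.040 V.
Since Cd²⁺/Cd is the cathode and Fe²⁺/Fe the anode, E°cell = E°(Cd²⁺/Cd) − E°(Fe²⁺/Fe).
So E°(Fe²⁺/Fe) = E°(Cd²⁺/Cd) − E°cell = (-0.40) − (+0.040) = -0.44 V.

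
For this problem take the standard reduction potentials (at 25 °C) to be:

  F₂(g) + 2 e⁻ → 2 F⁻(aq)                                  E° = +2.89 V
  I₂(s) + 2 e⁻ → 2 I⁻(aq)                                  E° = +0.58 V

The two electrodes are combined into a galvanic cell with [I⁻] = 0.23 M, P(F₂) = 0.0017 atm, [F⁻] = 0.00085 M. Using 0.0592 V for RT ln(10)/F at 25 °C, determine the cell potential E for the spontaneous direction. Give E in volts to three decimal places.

+2.372 V

F₂/F⁻ is the cathode (higher E°), I₂/I⁻ the anode: E°cell = +2.89 − (+0.58) = +2.31 V, n = 2.
Overall: F₂(g) + 2 I⁻(aq) → 2 F⁻(aq) + I₂(s)
Q = [F⁻]^2 / (P(F₂)·[I⁻]^2); log Q = -2.095.
E = E° − (0.0592/n) log Q = +2.31 − (0.0592/2)(-2.095) = +2.372 V.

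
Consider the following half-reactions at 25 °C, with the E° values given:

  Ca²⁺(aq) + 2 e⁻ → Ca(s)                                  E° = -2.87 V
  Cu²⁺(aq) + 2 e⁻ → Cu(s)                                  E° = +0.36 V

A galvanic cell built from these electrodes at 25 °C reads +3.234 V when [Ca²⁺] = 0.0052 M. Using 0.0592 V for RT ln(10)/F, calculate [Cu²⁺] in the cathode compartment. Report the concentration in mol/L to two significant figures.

Cu²⁺/Cu is the cathode, Ca²⁺/Ca the anode: E°cell = +3.23 V, n = 2.
Overall reaction: Cu²⁺(aq) + Ca(s) → Cu(s) + Ca²⁺(aq); Q = [Ca²⁺]^1/[Cu²⁺]^1.
From E = E° − (0.0592/n) log Q: log Q = (E° − E)·n/0.0592 = (+3.23 − (+3.234))·2/0.0592 = -0.1351.
So 1·log[Cu²⁺] = 1·log(0.0052) − log Q = -2.2840 − (-0.1351) = -2.1489; [Cu²⁺] = 10^(-2.1489) ≈ 0.0071 M.

0.0071 M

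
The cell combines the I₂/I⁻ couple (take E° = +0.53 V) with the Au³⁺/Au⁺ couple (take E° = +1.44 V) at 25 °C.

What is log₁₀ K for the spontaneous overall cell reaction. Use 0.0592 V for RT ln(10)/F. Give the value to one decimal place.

30.7

Cathode: Au³⁺/Au⁺; anode: I₂/I⁻. E°cell = +0.91 V, n = 2.
log K = nE°cell / 0.0592 = (2)(+0.91) / 0.0592 = 30.7.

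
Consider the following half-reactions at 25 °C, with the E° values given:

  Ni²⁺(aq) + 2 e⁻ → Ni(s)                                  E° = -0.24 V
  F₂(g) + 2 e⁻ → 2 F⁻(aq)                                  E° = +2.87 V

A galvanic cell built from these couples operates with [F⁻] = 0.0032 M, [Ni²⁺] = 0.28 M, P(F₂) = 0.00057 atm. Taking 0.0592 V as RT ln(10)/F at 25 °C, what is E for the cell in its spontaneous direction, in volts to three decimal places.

F₂/F⁻ is the cathode (higher E°), Ni²⁺/Ni the anode: E°cell = +2.87 − (-0.24) = +3.11 V, n = 2.
Overall: F₂(g) + Ni(s) → 2 F⁻(aq) + Ni²⁺(aq)
Q = [F⁻]^2·[Ni²⁺] / (P(F₂)); log Q = -2.298.
E = E° − (0.0592/n) log Q = +3.11 − (0.0592/2)(-2.298) = +3.178 V.

+3.178 V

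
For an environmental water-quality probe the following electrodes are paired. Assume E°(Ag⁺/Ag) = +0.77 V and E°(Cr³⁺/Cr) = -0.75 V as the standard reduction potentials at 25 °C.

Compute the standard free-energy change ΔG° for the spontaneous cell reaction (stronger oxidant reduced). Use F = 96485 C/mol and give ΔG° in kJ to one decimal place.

-440.0 kJ

Ag⁺/Ag (E° = +0.77 V) is the cathode; Cr³⁺/Cr (E° = -0.75 V) is the anode, so E°cell = +1.52 V.
Balancing electrons gives n = 3 (lcm of 1 and 3).
ΔG° = −nFE° = −(3)(96485)(+1.52) = -439,972 J = -440.0 kJ.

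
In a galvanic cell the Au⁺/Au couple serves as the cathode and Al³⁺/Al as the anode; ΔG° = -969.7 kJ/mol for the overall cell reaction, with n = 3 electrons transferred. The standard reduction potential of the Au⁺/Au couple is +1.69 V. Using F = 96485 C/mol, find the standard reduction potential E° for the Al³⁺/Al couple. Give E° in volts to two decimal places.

E°cell = −ΔG°/(nF) = −(-969.7×10³)/((3)(96485)) = +3.350 V.
Since Au⁺/Au is the cathode and Al³⁺/Al the anode, E°cell = E°(Au⁺/Au) − E°(Al³⁺/Al).
So E°(Al³⁺/Al) = E°(Au⁺/Au) − E°cell = (+1.69) − (+3.350) = -1.66 V.

-1.66 V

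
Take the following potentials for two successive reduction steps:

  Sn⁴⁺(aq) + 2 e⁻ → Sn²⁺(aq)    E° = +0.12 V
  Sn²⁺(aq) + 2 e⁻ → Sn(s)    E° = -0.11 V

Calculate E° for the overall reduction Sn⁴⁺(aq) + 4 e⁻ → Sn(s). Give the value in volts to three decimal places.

Since ΔG° = −nFE° is additive over sequential reductions, n₃E°₃ = n₁E°₁ + n₂E°₂.
E°₃ = (2×+0.12 + 2×-0.11) / 4 = (+0.020) / 4 = +0.005 V.

+0.005 V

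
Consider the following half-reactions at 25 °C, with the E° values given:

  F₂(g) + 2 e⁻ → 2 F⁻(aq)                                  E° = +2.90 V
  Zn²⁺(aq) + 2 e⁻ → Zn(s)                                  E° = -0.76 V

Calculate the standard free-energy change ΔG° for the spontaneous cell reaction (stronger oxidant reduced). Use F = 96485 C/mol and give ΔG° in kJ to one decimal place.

-706.3 kJ

F₂/F⁻ (E° = +2.90 V) is the cathode; Zn²⁺/Zn (E° = -0.76 V) is the anode, so E°cell = +3.66 V.
Balancing electrons gives n = 2 (lcm of 2 and 2).
ΔG° = −nFE° = −(2)(96485)(+3.66) = -706,270 J = -706.3 kJ.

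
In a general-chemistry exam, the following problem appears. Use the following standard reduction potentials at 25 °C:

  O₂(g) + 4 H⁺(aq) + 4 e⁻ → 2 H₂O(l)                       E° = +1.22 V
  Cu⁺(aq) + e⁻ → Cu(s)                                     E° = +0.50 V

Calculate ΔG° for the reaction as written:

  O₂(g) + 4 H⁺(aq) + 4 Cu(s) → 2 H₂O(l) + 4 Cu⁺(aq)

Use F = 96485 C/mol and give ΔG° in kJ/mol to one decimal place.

-277.9 kJ/mol

As written, O₂/H₂O is reduced (cathode) and Cu⁺/Cu is oxidised (anode), so E°cell = (+1.22) − (+0.50) = +0.72 V.
Balancing electrons gives n = 4.
ΔG° = −nFE° = −(4)(96485)(+0.72) = -277,877 J = -277.9 kJ/mol.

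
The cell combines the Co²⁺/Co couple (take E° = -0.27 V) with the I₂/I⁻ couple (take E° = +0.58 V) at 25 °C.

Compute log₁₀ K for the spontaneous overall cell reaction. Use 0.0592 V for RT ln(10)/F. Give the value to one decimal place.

28.7

Cathode: I₂/I⁻; anode: Co²⁺/Co. E°cell = +0.85 V, n = 2.
log K = nE°cell / 0.0592 = (2)(+0.85) / 0.0592 = 28.7.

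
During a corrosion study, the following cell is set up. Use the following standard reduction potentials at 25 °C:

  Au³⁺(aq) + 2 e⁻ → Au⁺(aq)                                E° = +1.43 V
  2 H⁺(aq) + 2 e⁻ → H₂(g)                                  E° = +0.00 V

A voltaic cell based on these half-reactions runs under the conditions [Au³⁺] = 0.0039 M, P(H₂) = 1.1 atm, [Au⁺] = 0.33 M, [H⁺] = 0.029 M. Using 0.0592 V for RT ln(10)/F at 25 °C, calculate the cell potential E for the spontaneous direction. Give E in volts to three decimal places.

Au³⁺/Au⁺ is the cathode (higher E°), H⁺/H₂ the anode: E°cell = +1.43 − (+0.00) = +1.43 V, n = 2.
Overall: Au³⁺(aq) + H₂(g) → Au⁺(aq) + 2 H⁺(aq)
Q = [Au⁺]·[H⁺]^2 / ([Au³⁺]·P(H₂)); log Q = -1.189.
E = E° − (0.0592/n) log Q = +1.43 − (0.0592/2)(-1.189) = +1.465 V.

+1.465 V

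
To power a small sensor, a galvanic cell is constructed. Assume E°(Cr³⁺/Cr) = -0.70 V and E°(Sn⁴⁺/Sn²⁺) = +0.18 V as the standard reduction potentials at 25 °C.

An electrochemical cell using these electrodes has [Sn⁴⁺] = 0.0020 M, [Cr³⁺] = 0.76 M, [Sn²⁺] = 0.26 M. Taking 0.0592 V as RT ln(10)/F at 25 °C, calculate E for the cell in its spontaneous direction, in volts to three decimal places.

Sn⁴⁺/Sn²⁺ is the cathode (higher E°), Cr³⁺/Cr the anode: E°cell = +0.18 − (-0.70) = +0.88 V, n = 6.
Overall: 3 Sn⁴⁺(aq) + 2 Cr(s) → 3 Sn²⁺(aq) + 2 Cr³⁺(aq)
Q = [Sn²⁺]^3·[Cr³⁺]^2 / ([Sn⁴⁺]^3); log Q = 6.103.
E = E° − (0.0592/n) log Q = +0.88 − (0.0592/6)(6.103) = +0.820 V.

+0.820 V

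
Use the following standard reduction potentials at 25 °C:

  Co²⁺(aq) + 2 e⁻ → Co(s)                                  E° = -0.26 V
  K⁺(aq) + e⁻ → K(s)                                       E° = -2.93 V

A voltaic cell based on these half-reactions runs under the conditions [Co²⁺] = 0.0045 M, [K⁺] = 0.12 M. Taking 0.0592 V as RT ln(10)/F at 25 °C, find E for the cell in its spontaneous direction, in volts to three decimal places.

+2.655 V

Co²⁺/Co is the cathode (higher E°), K⁺/K the anode: E°cell = -0.26 − (-2.93) = +2.67 V, n = 2.
Overall: Co²⁺(aq) + 2 K(s) → Co(s) + 2 K⁺(aq)
Q = [K⁺]^2 / ([Co²⁺]); log Q = 0.505.
E = E° − (0.0592/n) log Q = +2.67 − (0.0592/2)(0.505) = +2.655 V.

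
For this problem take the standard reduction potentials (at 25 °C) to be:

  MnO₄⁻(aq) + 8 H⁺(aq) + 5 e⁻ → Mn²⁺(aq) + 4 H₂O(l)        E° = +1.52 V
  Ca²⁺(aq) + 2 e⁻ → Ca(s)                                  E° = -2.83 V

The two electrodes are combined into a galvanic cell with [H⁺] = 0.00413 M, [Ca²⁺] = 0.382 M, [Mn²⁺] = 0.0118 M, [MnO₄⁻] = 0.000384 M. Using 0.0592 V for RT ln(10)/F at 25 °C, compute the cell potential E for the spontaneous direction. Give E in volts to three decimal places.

MnO₄⁻/Mn²⁺ is the cathode (higher E°), Ca²⁺/Ca the anode: E°cell = +1.52 − (-2.83) = +4.35 V, n = 10.
Overall: 2 MnO₄⁻(aq) + 16 H⁺(aq) + 5 Ca(s) → 2 Mn²⁺(aq) + 8 H₂O(l) + 5 Ca²⁺(aq)
Q = [Mn²⁺]^2·[Ca²⁺]^5 / ([MnO₄⁻]^2·[H⁺]^16); log Q = 39.030.
E = E° − (0.0592/n) log Q = +4.35 − (0.0592/10)(39.030) = +4.119 V.

+4.119 V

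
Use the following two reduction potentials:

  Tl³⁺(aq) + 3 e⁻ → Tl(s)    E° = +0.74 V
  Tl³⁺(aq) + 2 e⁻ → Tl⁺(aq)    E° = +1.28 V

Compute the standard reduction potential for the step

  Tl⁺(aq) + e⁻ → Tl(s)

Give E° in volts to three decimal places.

Sequential free energies add, so n₃E°₃ = n₁E°₁ + n₂E°₂.
With n₃ = 3, and the known step contributing 2×(+1.28) V, the unknown satisfies 1·E° = 3×(+0.74) − 2×(+1.28) = -0.340.
E° = -0.340 / 1 = -0.340 V.

-0.340 V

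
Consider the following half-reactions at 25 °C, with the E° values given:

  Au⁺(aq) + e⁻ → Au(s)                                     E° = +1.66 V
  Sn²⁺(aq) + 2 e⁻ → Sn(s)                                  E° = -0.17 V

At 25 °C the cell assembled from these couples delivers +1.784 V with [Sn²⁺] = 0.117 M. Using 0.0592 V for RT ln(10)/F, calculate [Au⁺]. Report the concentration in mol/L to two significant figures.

0.057 M

Au⁺/Au is the cathode, Sn²⁺/Sn the anode: E°cell = +1.83 V, n = 2.
Overall reaction: 2 Au⁺(aq) + Sn(s) → 2 Au(s) + Sn²⁺(aq); Q = [Sn²⁺]^1/[Au⁺]^2.
From E = E° − (0.0592/n) log Q: log Q = (E° − E)·n/0.0592 = (+1.83 − (+1.784))·2/0.0592 = 1.5541.
So 2·log[Au⁺] = 1·log(0.117) − log Q = -0.9318 − (1.5541) = -2.4859; log[Au⁺] = -2.4859 / 2 = -1.2429; [Au⁺] = 10^(-1.2429) ≈ 0.057 M.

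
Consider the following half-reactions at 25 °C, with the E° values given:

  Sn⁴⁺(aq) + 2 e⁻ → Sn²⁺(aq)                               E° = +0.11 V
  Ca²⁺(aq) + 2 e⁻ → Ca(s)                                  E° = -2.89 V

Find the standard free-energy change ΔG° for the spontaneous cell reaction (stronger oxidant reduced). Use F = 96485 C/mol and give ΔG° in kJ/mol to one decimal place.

-578.9 kJ/mol

Sn⁴⁺/Sn²⁺ (E° = +0.11 V) is the cathode; Ca²⁺/Ca (E° = -2.89 V) is the anode, so E°cell = +3.00 V.
Balancing electrons gives n = 2 (lcm of 2 and 2).
ΔG° = −nFE° = −(2)(96485)(+3.00) = -578,910 J = -578.9 kJ/mol.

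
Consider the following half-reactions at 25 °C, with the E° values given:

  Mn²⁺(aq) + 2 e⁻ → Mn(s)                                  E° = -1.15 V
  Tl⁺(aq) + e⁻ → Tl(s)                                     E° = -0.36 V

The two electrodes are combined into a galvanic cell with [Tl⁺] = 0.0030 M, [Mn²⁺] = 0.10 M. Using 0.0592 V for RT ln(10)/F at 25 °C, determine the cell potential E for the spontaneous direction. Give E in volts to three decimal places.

+0.670 V

Tl⁺/Tl is the cathode (higher E°), Mn²⁺/Mn the anode: E°cell = -0.36 − (-1.15) = +0.79 V, n = 2.
Overall: 2 Tl⁺(aq) + Mn(s) → 2 Tl(s) + Mn²⁺(aq)
Q = [Mn²⁺] / ([Tl⁺]^2); log Q = 4.046.
E = E° − (0.0592/n) log Q = +0.79 − (0.0592/2)(4.046) = +0.670 V.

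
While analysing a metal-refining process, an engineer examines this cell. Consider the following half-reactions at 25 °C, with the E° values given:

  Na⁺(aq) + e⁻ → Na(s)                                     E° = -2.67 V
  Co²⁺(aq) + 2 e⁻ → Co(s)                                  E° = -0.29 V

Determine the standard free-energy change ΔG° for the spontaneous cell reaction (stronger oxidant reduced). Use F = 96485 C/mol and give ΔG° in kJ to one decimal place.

Co²⁺/Co (E° = -0.29 V) is the cathode; Na⁺/Na (E° = -2.67 V) is the anode, so E°cell = +2.38 V.
Balancing electrons gives n = 2 (lcm of 2 and 1).
ΔG° = −nFE° = −(2)(96485)(+2.38) = -459,269 J = -459.3 kJ.

-459.3 kJ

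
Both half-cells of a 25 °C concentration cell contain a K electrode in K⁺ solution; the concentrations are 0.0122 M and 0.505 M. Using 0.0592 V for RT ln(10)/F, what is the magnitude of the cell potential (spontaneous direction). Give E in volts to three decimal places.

For a concentration cell E°cell = 0. The 0.505 M side is the cathode (reduction is favoured where [K⁺] is higher).
With n = 1, E = −(0.0592/1) log([K⁺]ₐₙ/[K⁺]꜀ₐₜ) = −(0.0592/1) log(0.0122/0.505) = −(0.0592/1)(-1.617) = +0.096 V.

+0.096 V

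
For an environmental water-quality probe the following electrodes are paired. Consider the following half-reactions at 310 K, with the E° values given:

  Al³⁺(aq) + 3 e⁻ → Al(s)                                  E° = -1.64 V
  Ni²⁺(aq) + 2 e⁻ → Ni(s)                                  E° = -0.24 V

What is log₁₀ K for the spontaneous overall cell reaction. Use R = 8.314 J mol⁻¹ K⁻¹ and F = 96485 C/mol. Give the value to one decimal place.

136.6

Cathode: Ni²⁺/Ni; anode: Al³⁺/Al. E°cell = (-0.24) − (-1.64) = +1.40 V, with n = 6.
ΔG° = −nFE° = −RT ln K, so ln K = nFE°/(RT) = (6)(96485)(+1.40) / ((8.314)(310)) = 314.461.
log₁₀ K = 314.461 / ln 10 = 136.6.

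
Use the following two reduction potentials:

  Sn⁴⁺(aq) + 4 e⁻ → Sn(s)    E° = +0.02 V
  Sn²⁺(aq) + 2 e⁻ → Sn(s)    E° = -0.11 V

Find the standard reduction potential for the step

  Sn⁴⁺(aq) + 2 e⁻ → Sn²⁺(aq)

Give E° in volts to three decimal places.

+0.150 V

Sequential free energies add, so n₃E°₃ = n₁E°₁ + n₂E°₂.
With n₃ = 4, and the known step contributing 2×(-0.11) V, the unknown satisfies 2·E° = 4×(+0.02) − 2×(-0.11) = +0.300.
E° = +0.300 / 2 = +0.150 V.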